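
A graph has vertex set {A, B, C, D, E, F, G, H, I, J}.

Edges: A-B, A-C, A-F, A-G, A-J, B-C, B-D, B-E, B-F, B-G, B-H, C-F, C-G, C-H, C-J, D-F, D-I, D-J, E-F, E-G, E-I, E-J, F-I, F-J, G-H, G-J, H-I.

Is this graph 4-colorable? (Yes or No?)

Yes

The chromatic number is 4. A, C, F, J are pairwise adjacent (a clique of size 4), so at least 4 colors are needed.
One proper 4-coloring: A=yellow, B=blue, C=green, D=green, E=green, F=red, G=red, H=yellow, I=blue, J=blue.
That is already a proper 4-coloring.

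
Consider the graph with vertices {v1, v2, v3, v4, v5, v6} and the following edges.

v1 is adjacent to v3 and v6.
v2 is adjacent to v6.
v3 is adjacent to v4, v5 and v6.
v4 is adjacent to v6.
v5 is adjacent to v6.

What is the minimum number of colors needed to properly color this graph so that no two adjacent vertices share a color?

3

v1, v3, v6 are pairwise adjacent, so at least 3 colors are needed.
3 colors suffice: v1=3, v2=2, v3=2, v4=3, v5=3, v6=1. Each edge has distinct colors on its endpoints.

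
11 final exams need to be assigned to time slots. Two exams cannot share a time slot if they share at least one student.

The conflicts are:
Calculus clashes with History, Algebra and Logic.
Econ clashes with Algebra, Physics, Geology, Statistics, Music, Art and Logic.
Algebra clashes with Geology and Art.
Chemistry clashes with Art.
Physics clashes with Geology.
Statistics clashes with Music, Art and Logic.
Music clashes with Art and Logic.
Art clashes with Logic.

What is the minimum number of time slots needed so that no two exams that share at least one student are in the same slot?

Econ, Statistics, Music, Art, Logic pairwise conflict, so at least 5 time slots are needed.
5 time slots suffice: time slot 1 → {Calculus, Econ, Chemistry}; time slot 2 → {History, Geology, Art}; time slot 3 → {Algebra, Physics, Logic}; time slot 4 → {Statistics}; time slot 5 → {Music}. Each listed conflict is separated.

5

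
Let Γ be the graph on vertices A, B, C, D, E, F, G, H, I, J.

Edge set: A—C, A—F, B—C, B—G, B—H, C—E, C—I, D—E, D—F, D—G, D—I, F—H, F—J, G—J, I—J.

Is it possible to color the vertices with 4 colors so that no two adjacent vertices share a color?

Yes

The chromatic number is 3. The cycle I-J-G-B-C-I has odd length 5, so it cannot be 2-colored; at least 3 colors are needed.
3 colors suffice: color 1 → {C, F, G}; color 2 → {A, B, D, J}; color 3 → {E, H, I}.
Since 4 ≥ 3, a proper 4-coloring certainly exists.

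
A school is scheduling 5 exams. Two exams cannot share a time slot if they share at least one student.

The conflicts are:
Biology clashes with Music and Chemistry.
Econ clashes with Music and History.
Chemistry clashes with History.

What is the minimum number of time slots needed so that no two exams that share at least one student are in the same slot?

The cycle Econ-Music-Biology-Chemistry-History-Econ has odd length 5, so it cannot be 2-colored; at least 3 time slots are needed.
3 time slots suffice: time slot 1 → {Biology, Econ}; time slot 2 → {Music, Chemistry}; time slot 3 → {History}. No two conflicting exams share a time slot.

3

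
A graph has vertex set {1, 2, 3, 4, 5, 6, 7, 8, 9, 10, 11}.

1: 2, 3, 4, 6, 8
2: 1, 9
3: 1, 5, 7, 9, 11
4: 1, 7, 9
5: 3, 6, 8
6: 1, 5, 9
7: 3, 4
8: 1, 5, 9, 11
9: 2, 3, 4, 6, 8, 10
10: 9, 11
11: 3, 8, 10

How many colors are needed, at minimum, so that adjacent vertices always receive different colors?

10 and 11 are adjacent, so at least 2 colors are needed.
2 colors suffice: color red → {1, 5, 7, 9, 11}; color blue → {2, 3, 4, 6, 8, 10}. Each edge has distinct colors on its endpoints.

2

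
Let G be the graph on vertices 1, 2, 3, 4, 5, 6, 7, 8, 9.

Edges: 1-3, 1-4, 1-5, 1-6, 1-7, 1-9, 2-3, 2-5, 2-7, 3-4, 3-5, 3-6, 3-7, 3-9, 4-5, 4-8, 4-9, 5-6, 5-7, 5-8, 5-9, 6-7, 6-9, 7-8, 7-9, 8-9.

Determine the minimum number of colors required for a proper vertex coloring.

6

1, 3, 5, 6, 7, 9 are pairwise adjacent (a clique of size 6), so at least 6 colors are needed.
One proper 6-coloring: 1=e, 2=d, 3=c, 4=b, 5=a, 6=f, 7=b, 8=c, 9=d. Every edge joins two different colors.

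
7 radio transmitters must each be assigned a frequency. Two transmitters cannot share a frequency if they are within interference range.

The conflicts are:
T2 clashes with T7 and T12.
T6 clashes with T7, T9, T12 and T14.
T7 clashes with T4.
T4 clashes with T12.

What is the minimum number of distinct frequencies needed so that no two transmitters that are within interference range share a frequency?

T6 and T12 conflict, so at least 2 frequencies are needed.
2 frequencies suffice: frequency 1 → {T2, T6, T4}; frequency 2 → {T7, T9, T12, T14}. No two conflicting transmitters share a frequency.

2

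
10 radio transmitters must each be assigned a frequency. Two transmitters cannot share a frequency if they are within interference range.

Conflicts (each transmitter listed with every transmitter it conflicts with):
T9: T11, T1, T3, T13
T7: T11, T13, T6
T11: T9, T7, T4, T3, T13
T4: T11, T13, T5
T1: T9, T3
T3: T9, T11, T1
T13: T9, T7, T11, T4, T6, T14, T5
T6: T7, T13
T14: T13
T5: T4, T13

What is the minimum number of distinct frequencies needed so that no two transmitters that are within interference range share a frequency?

3

T9, T1, T3 pairwise conflict, so at least 3 frequencies are needed.
A valid assignment using 3 frequencies: T9=3, T7=3, T11=2, T4=3, T1=2, T3=1, T13=1, T6=2, T14=2, T5=2. No two conflicting transmitters share a frequency.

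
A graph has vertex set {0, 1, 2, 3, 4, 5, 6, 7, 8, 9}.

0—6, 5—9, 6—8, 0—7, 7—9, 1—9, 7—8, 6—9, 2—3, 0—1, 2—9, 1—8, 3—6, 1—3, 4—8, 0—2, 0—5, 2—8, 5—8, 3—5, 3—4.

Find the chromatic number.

2

3 and 4 are adjacent, so at least 2 colors are needed.
2 colors suffice: 0=red, 1=blue, 2=blue, 3=red, 4=blue, 5=blue, 6=blue, 7=blue, 8=red, 9=red. No two adjacent vertices share a color.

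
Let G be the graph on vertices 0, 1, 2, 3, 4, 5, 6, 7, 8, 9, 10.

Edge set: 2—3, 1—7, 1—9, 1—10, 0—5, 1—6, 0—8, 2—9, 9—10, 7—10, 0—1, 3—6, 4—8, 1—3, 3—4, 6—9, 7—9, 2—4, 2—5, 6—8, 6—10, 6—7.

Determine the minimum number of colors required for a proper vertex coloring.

1, 6, 7, 9, 10 are mutually adjacent (a clique of size 5), so at least 5 colors are needed.
5 colors suffice: color red → {1, 2, 8}; color blue → {0, 4, 6}; color green → {3, 5, 9}; color yellow → {7}; color purple → {10}. Every edge joins two different colors.

5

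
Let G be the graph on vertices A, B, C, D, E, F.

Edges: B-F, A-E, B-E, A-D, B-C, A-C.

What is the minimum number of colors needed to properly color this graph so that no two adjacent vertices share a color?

2

B and F are adjacent, so at least 2 colors are needed.
A valid assignment using 2 colors: A=red, B=red, C=blue, D=blue, E=blue, F=blue. Each edge has distinct colors on its endpoints.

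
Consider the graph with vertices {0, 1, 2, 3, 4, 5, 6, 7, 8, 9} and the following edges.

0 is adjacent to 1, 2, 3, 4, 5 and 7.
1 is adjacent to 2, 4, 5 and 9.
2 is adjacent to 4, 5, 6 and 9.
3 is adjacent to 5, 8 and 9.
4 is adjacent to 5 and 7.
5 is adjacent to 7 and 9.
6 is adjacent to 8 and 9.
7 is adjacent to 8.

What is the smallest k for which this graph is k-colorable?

0, 1, 2, 4, 5 form a clique, so at least 5 colors are needed.
5 colors suffice: color red → {5, 6}; color blue → {2, 3, 7}; color green → {0, 8, 9}; color yellow → {4}; color purple → {1}. No two adjacent vertices share a color.

5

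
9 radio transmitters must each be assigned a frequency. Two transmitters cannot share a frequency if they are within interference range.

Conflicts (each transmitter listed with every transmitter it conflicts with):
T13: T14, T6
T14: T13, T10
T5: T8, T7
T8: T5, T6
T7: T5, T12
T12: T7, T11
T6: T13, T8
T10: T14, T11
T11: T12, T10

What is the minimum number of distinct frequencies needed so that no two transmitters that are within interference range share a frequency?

The cycle T12-T11-T10-T14-T13-T6-T8-T5-T7-T12 has odd length 9, so it cannot be 2-colored; at least 3 frequencies are needed.
3 frequencies suffice: T13=1, T14=3, T5=2, T8=1, T7=1, T12=2, T6=2, T10=2, T11=1. Every pair that conflicts lands in different frequencies.

3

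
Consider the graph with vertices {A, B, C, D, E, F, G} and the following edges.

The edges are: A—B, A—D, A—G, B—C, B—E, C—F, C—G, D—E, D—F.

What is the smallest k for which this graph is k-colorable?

3

The cycle C-B-A-D-F-C has odd length 5, so it cannot be 2-colored; at least 3 colors are needed.
3 colors suffice: A=1, B=2, C=1, D=2, E=1, F=3, G=2. No two adjacent vertices share a color.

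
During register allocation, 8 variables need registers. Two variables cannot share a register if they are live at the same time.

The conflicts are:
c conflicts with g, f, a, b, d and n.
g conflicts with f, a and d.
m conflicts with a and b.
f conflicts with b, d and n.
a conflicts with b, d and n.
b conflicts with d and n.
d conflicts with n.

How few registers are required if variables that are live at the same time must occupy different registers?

5

c, a, b, d, n are mutually in conflict, so at least 5 registers are needed.
5 registers suffice: c=3, g=2, m=3, f=1, a=1, b=2, d=4, n=5. No two conflicting variables share a register.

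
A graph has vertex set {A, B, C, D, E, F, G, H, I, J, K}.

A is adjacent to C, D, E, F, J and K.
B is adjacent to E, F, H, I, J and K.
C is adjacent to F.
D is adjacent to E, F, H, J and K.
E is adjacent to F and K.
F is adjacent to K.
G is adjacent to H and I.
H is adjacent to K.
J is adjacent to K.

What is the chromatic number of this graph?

5

A, D, E, F, K are pairwise adjacent (a clique of size 5), so at least 5 colors are needed.
5 colors suffice: A=2, B=2, C=1, D=3, E=5, F=4, G=2, H=4, I=1, J=4, K=1. No two adjacent vertices share a color.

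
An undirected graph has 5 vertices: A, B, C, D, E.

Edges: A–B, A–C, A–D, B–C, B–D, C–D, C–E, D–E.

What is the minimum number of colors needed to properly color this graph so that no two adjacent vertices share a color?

4

A, B, C, D are pairwise adjacent (a clique of size 4), so at least 4 colors are needed.
4 colors suffice: color red → {D}; color blue → {C}; color green → {A, E}; color yellow → {B}. Each edge has distinct colors on its endpoints.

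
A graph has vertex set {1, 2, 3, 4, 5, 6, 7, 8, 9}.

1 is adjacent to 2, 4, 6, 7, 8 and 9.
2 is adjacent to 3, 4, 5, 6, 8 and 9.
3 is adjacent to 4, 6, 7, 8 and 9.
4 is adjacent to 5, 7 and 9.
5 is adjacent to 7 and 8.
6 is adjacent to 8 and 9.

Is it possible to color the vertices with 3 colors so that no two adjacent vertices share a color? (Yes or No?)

2, 3, 6, 9 form a clique, so at least 4 colors are needed.
So 3 colors are not enough.

No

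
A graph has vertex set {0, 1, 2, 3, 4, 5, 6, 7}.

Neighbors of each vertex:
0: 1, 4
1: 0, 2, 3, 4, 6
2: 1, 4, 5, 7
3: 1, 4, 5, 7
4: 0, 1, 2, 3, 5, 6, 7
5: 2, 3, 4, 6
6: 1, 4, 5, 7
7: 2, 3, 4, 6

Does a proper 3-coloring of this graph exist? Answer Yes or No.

The chromatic number is 3. 0, 1, 4 form a triangle, so at least 3 colors are needed.
A valid assignment using 3 colors: 0=green, 1=blue, 2=green, 3=green, 4=red, 5=blue, 6=green, 7=blue.
That is already a proper 3-coloring.

Yes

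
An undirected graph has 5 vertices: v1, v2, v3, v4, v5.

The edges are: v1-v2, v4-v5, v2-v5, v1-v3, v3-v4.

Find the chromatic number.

The cycle v2-v1-v3-v4-v5-v2 has odd length 5, so it cannot be 2-colored; at least 3 colors are needed.
3 colors suffice: v1=2, v2=1, v3=1, v4=3, v5=2. No two adjacent vertices share a color.

3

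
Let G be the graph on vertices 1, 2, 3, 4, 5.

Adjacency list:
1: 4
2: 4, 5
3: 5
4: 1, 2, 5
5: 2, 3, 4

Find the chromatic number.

2, 4, 5 are pairwise adjacent, so at least 3 colors are needed.
3 colors suffice: color red → {3, 4}; color blue → {1, 5}; color green → {2}. No two adjacent vertices share a color.

3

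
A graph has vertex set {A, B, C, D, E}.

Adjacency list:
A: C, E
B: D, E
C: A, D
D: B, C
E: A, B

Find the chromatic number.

3

The cycle C-A-E-B-D-C has odd length 5, so it cannot be 2-colored; at least 3 colors are needed.
3 colors suffice: color 1 → {C, E}; color 2 → {A, D}; color 3 → {B}. Each edge has distinct colors on its endpoints.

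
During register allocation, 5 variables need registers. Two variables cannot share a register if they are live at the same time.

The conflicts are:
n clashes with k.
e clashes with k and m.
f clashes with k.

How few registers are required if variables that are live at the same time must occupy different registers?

2

e and k conflict, so at least 2 registers are needed.
A valid assignment using 2 registers: n=2, e=2, f=2, k=1, m=1. Every pair that conflicts lands in different registers.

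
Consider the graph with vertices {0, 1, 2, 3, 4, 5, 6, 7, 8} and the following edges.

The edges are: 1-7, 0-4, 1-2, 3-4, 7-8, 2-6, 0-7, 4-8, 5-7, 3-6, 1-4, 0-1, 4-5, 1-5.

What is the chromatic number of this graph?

0, 1, 7 are mutually adjacent, so at least 3 colors are needed.
3 colors suffice: color red → {4, 6, 7}; color blue → {1, 3, 8}; color green → {0, 2, 5}. Each edge has distinct colors on its endpoints.

3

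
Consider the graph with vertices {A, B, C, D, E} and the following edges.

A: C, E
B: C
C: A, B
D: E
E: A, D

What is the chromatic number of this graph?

A and E are adjacent, so at least 2 colors are needed.
A valid assignment using 2 colors: A=1, B=1, C=2, D=1, E=2. No two adjacent vertices share a color.

2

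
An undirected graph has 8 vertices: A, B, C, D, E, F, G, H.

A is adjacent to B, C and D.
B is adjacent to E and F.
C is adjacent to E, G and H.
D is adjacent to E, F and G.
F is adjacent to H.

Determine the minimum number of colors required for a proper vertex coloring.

The cycle F-B-A-C-H-F has odd length 5, so it cannot be 2-colored; at least 3 colors are needed.
3 colors suffice: A=2, B=1, C=1, D=1, E=2, F=2, G=2, H=3. Each edge has distinct colors on its endpoints.

3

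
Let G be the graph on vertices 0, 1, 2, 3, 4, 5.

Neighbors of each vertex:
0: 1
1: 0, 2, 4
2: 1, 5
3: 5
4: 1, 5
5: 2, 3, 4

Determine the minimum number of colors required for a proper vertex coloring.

2

0 and 1 are adjacent, so at least 2 colors are needed.
One proper 2-coloring: 0=b, 1=a, 2=b, 3=b, 4=b, 5=a. No two adjacent vertices share a color.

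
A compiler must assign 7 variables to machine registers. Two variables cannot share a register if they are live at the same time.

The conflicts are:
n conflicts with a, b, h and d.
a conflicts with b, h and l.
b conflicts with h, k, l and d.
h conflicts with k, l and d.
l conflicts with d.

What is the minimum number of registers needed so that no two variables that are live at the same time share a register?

4

n, b, h, d all conflict with each other, so at least 4 registers are needed.
4 registers suffice: register 1 → {b}; register 2 → {h}; register 3 → {n, k, l}; register 4 → {a, d}. No two conflicting variables share a register.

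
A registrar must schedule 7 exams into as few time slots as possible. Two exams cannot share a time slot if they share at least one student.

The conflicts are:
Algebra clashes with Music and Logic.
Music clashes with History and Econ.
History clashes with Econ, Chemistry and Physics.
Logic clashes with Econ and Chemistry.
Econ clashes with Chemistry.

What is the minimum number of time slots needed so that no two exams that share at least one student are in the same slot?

Logic, Econ, Chemistry are mutually in conflict, so at least 3 time slots are needed.
3 time slots suffice: time slot 1 → {Algebra, Econ, Physics}; time slot 2 → {History, Logic}; time slot 3 → {Music, Chemistry}. No two conflicting exams share a time slot.

3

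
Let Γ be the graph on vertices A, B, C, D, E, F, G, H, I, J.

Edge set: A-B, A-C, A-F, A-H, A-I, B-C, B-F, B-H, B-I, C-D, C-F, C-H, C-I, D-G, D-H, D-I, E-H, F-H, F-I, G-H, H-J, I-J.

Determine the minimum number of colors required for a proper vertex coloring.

A, B, C, F, H are pairwise adjacent (a clique of size 5), so at least 5 colors are needed.
5 colors suffice: color 1 → {H, I}; color 2 → {C, E, G, J}; color 3 → {A, D}; color 4 → {F}; color 5 → {B}. Each edge has distinct colors on its endpoints.

5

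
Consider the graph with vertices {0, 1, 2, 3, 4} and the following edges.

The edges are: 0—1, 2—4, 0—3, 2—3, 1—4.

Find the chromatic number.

The cycle 0-1-4-2-3-0 has odd length 5, so it cannot be 2-colored; at least 3 colors are needed.
3 colors suffice: color red → {3, 4}; color blue → {0, 2}; color green → {1}. Each edge has distinct colors on its endpoints.

3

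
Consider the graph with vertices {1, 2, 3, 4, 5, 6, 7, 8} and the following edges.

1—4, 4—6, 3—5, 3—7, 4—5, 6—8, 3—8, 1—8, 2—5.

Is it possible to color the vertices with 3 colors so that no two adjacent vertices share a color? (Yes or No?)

The chromatic number is 3. The cycle 1-4-5-3-8-1 has odd length 5, so it cannot be 2-colored; at least 3 colors are needed.
3 colors suffice: color a → {5, 7, 8}; color b → {2, 3, 4}; color c → {1, 6}.
That is already a proper 3-coloring.

Yes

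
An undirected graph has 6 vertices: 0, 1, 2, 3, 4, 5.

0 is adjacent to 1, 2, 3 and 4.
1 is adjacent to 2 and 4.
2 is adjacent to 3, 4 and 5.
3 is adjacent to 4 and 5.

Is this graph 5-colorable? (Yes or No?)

Yes

The chromatic number is 4. 0, 2, 3, 4 form a clique, so at least 4 colors are needed.
4 colors suffice: color red → {2}; color blue → {1, 3}; color green → {0, 5}; color yellow → {4}.
Since 5 ≥ 4, a proper 5-coloring certainly exists.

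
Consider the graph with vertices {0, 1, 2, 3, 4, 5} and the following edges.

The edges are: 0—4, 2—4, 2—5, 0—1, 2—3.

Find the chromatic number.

0 and 1 are adjacent, so at least 2 colors are needed.
2 colors suffice: color a → {0, 2}; color b → {1, 3, 4, 5}. Each edge has distinct colors on its endpoints.

2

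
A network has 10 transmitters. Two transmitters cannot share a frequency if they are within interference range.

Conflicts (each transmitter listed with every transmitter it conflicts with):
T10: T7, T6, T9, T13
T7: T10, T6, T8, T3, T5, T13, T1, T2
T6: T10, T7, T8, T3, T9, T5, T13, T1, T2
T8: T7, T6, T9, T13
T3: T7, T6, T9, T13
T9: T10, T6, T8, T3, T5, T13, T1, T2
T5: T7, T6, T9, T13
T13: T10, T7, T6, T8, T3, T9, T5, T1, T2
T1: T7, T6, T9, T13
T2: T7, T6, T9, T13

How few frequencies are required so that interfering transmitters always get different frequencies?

T7, T6, T5, T13 pairwise conflict, so at least 4 frequencies are needed.
4 frequencies suffice: frequency 1 → {T6}; frequency 2 → {T13}; frequency 3 → {T7, T9}; frequency 4 → {T10, T8, T3, T5, T1, T2}. No two conflicting transmitters share a frequency.

4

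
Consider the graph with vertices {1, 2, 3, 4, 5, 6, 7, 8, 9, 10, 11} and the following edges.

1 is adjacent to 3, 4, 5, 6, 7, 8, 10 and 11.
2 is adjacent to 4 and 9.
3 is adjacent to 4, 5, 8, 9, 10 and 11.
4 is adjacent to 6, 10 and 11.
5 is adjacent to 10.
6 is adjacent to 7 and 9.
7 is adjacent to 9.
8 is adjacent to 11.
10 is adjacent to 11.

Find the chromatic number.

5

1, 3, 4, 10, 11 are mutually adjacent (a clique of size 5), so at least 5 colors are needed.
5 colors suffice: color red → {1, 9}; color blue → {2, 3, 6}; color green → {4, 5, 7, 8}; color yellow → {10}; color purple → {11}. Each edge has distinct colors on its endpoints.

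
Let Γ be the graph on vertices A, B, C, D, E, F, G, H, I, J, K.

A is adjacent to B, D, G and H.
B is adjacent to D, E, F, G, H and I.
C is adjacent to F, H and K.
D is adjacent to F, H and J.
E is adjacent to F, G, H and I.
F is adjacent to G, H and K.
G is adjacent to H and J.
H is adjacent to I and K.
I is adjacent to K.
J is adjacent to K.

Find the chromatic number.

5

B, E, F, G, H form a clique, so at least 5 colors are needed.
5 colors suffice: color 1 → {H, J}; color 2 → {A, F, I}; color 3 → {B, K}; color 4 → {C, D, G}; color 5 → {E}. No two adjacent vertices share a color.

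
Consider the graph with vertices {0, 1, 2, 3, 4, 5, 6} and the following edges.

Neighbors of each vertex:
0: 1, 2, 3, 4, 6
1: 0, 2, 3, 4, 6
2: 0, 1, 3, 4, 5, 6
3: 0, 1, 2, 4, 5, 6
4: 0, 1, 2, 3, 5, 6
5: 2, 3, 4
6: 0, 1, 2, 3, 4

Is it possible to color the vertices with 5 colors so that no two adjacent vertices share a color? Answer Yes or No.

No

0, 1, 2, 3, 4, 6 are mutually adjacent (a clique of size 6), so at least 6 colors are needed.
So 5 colors are not enough.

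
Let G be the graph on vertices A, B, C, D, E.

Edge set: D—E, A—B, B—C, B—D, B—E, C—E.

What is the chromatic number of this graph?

B, D, E are pairwise adjacent, so at least 3 colors are needed.
One proper 3-coloring: A=blue, B=red, C=green, D=green, E=blue. No two adjacent vertices share a color.

3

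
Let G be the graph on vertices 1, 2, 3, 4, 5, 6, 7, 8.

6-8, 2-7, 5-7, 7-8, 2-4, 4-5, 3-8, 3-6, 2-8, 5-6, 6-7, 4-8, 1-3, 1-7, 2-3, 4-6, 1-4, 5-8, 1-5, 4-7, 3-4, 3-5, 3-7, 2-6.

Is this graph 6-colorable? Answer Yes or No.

Yes

The chromatic number is 6. 3, 4, 5, 6, 7, 8 are pairwise adjacent (a clique of size 6), so at least 6 colors are needed.
6 colors suffice: 1=d, 2=e, 3=b, 4=a, 5=e, 6=d, 7=c, 8=f.
That is already a proper 6-coloring.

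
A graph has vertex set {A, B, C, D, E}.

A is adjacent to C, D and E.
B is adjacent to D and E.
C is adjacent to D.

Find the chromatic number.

A, C, D form a triangle, so at least 3 colors are needed.
3 colors suffice: color red → {A, B}; color blue → {D, E}; color green → {C}. Every edge joins two different colors.

3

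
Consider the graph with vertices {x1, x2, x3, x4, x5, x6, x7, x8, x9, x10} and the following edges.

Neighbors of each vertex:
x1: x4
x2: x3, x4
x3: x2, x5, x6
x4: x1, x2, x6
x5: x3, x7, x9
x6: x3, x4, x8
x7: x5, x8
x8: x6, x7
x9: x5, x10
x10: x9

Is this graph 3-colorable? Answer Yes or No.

Yes

The chromatic number is 3. The cycle x7-x5-x3-x6-x8-x7 has odd length 5, so it cannot be 2-colored; at least 3 colors are needed.
A valid assignment using 3 colors: x1=1, x2=1, x3=2, x4=2, x5=1, x6=1, x7=3, x8=2, x9=2, x10=1.
That is already a proper 3-coloring.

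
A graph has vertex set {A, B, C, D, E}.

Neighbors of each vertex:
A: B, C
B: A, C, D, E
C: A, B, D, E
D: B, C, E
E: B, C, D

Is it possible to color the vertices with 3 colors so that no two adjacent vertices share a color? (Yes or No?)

No

B, C, D, E are pairwise adjacent (a clique of size 4), so at least 4 colors are needed.
So 3 colors are not enough.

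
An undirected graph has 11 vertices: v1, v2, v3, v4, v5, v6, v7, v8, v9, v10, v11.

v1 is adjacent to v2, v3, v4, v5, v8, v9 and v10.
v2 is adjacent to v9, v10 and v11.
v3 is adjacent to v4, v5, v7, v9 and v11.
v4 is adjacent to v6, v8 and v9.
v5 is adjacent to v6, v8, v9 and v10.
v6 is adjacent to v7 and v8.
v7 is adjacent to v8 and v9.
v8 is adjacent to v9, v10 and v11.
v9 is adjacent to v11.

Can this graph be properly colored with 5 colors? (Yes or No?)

The chromatic number is 4. v1, v3, v4, v9 form a clique, so at least 4 colors are needed.
4 colors suffice: color 1 → {v6, v9, v10}; color 2 → {v2, v3, v8}; color 3 → {v1, v7, v11}; color 4 → {v4, v5}.
Since 5 ≥ 4, a proper 5-coloring certainly exists.

Yes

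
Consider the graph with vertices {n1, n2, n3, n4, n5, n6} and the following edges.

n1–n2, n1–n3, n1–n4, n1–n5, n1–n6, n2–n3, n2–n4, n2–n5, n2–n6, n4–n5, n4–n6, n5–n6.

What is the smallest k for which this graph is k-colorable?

5

n1, n2, n4, n5, n6 form a clique, so at least 5 colors are needed.
One proper 5-coloring: n1=B, n2=R, n3=G, n4=G, n5=P, n6=Y. Each edge has distinct colors on its endpoints.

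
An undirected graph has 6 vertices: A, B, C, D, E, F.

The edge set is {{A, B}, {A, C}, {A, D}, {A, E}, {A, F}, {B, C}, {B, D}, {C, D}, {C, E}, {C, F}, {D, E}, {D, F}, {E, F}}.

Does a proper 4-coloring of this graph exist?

A, C, D, E, F are pairwise adjacent (a clique of size 5), so at least 5 colors are needed.
So 4 colors are not enough.

No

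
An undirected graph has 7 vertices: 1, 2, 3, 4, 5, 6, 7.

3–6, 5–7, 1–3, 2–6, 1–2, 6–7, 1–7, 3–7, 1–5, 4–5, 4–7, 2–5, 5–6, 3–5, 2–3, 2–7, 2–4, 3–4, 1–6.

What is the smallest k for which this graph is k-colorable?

1, 2, 3, 5, 6, 7 are mutually adjacent (a clique of size 6), so at least 6 colors are needed.
6 colors suffice: color a → {2}; color b → {7}; color c → {3}; color d → {5}; color e → {4, 6}; color f → {1}. Every edge joins two different colors.

6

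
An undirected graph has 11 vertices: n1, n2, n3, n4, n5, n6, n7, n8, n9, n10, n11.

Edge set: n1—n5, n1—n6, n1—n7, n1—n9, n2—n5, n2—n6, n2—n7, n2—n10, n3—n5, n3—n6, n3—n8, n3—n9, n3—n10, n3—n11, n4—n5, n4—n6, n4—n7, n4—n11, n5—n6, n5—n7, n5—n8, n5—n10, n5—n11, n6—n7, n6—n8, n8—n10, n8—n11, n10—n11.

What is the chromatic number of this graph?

5

n3, n5, n8, n10, n11 are pairwise adjacent (a clique of size 5), so at least 5 colors are needed.
5 colors suffice: n1=Y, n2=Y, n3=G, n4=Y, n5=R, n6=B, n7=G, n8=Y, n9=R, n10=B, n11=P. Each edge has distinct colors on its endpoints.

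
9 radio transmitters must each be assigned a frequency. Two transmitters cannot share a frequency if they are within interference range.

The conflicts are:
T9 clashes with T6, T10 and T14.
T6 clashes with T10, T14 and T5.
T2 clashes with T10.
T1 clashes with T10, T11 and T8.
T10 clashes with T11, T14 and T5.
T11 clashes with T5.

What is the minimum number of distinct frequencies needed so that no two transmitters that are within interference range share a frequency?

T9, T6, T10, T14 are mutually in conflict, so at least 4 frequencies are needed.
A valid assignment using 4 frequencies: T9=3, T6=2, T2=2, T1=2, T10=1, T11=4, T8=1, T14=4, T5=3. Each listed conflict is separated.

4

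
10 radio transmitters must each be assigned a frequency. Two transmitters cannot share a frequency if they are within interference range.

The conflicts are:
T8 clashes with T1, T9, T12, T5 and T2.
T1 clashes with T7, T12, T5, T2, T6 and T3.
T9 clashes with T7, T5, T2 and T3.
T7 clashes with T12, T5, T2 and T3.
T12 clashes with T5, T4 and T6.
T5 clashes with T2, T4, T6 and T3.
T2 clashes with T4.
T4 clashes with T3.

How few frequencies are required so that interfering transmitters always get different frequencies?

T1, T12, T5, T6 all conflict with each other, so at least 4 frequencies are needed.
4 frequencies suffice: frequency 1 → {T5}; frequency 2 → {T1, T9, T4}; frequency 3 → {T12, T2, T3}; frequency 4 → {T8, T7, T6}. No two conflicting transmitters share a frequency.

4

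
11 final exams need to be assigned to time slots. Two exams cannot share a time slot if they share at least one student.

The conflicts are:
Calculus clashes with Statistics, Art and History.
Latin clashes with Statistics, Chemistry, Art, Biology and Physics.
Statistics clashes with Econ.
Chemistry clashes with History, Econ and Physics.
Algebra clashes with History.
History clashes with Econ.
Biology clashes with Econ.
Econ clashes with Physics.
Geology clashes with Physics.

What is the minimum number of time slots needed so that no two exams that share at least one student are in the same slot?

Chemistry, History, Econ pairwise conflict, so at least 3 time slots are needed.
3 time slots suffice: time slot 1 → {Calculus, Latin, Algebra, Econ, Geology}; time slot 2 → {Statistics, Chemistry, Art, Biology}; time slot 3 → {History, Physics}. Every pair that conflicts lands in different time slots.

3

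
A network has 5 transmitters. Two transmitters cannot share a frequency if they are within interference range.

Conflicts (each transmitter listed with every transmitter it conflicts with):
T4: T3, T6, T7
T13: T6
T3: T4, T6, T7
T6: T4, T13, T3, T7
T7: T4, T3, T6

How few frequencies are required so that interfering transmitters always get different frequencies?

4

T4, T3, T6, T7 are mutually in conflict, so at least 4 frequencies are needed.
4 frequencies suffice: frequency 1 → {T6}; frequency 2 → {T4, T13}; frequency 3 → {T3}; frequency 4 → {T7}. Each listed conflict is separated.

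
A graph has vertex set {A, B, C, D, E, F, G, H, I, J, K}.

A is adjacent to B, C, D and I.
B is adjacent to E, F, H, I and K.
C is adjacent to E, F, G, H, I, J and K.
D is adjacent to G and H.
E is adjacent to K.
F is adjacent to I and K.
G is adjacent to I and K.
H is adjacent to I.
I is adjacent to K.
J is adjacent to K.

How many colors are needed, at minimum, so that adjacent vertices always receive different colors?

4

B, F, I, K are mutually adjacent (a clique of size 4), so at least 4 colors are needed.
4 colors suffice: color 1 → {B, C, D}; color 2 → {A, H, K}; color 3 → {E, I, J}; color 4 → {F, G}. Each edge has distinct colors on its endpoints.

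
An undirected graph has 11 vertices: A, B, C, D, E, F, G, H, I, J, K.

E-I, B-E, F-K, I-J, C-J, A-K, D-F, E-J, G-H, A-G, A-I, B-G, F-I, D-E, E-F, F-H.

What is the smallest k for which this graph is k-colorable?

3

E, I, J form a triangle, so at least 3 colors are needed.
3 colors suffice: color 1 → {C, E, G, K}; color 2 → {A, B, F, J}; color 3 → {D, H, I}. No two adjacent vertices share a color.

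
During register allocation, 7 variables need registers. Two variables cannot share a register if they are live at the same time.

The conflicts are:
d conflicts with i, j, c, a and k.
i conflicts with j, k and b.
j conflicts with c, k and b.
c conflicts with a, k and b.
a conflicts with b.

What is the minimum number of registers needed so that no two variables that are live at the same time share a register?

d, i, j, k all conflict with each other, so at least 4 registers are needed.
A valid assignment using 4 registers: d=1, i=2, j=3, c=2, a=3, k=4, b=1. Every pair that conflicts lands in different registers.

4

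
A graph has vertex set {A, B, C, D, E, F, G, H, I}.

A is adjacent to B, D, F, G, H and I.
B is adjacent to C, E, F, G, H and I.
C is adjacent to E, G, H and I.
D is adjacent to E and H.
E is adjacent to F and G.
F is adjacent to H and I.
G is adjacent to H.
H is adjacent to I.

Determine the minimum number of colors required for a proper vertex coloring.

5

A, B, F, H, I are mutually adjacent (a clique of size 5), so at least 5 colors are needed.
5 colors suffice: color 1 → {E, H}; color 2 → {B, D}; color 3 → {A, C}; color 4 → {G, I}; color 5 → {F}. No two adjacent vertices share a color.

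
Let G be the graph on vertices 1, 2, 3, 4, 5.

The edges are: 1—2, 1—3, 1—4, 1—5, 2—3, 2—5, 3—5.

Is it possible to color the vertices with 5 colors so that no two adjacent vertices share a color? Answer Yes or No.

The chromatic number is 4. 1, 2, 3, 5 are pairwise adjacent (a clique of size 4), so at least 4 colors are needed.
A valid assignment using 4 colors: 1=red, 2=green, 3=yellow, 4=blue, 5=blue.
Since 5 ≥ 4, a proper 5-coloring certainly exists.

Yes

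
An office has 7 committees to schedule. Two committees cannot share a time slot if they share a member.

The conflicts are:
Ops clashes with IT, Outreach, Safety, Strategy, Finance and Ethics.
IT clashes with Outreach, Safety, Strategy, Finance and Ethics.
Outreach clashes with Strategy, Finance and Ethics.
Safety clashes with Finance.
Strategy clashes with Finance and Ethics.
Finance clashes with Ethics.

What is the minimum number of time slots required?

6

Ops, IT, Outreach, Strategy, Finance, Ethics pairwise conflict, so at least 6 time slots are needed.
Using 6 time slots: Ops=3, IT=1, Outreach=6, Safety=4, Strategy=4, Finance=2, Ethics=5. No two conflicting committees share a time slot.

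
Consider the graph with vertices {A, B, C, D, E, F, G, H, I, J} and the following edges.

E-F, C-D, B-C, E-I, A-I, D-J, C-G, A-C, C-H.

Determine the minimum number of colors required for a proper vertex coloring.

A and C are adjacent, so at least 2 colors are needed.
2 colors suffice: color 1 → {C, F, I, J}; color 2 → {A, B, D, E, G, H}. No two adjacent vertices share a color.

2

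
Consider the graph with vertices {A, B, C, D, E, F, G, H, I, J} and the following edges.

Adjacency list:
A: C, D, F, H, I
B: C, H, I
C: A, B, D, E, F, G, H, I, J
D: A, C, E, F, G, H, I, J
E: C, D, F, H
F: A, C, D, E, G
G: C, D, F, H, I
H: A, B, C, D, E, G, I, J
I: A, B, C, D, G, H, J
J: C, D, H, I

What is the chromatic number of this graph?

C, D, G, H, I are pairwise adjacent (a clique of size 5), so at least 5 colors are needed.
5 colors suffice: color 1 → {C}; color 2 → {F, H}; color 3 → {B, D}; color 4 → {E, I}; color 5 → {A, G, J}. No two adjacent vertices share a color.

5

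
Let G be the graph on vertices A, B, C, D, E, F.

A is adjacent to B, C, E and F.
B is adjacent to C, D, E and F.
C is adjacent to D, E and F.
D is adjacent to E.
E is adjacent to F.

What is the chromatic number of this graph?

A, B, C, E, F are pairwise adjacent (a clique of size 5), so at least 5 colors are needed.
A valid assignment using 5 colors: A=5, B=3, C=1, D=4, E=2, F=4. Every edge joins two different colors.

5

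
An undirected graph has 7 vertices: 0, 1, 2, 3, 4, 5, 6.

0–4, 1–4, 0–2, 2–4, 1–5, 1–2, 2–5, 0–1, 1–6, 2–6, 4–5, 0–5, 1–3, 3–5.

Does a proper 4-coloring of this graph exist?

0, 1, 2, 4, 5 are mutually adjacent (a clique of size 5), so at least 5 colors are needed.
So 4 colors are not enough.

No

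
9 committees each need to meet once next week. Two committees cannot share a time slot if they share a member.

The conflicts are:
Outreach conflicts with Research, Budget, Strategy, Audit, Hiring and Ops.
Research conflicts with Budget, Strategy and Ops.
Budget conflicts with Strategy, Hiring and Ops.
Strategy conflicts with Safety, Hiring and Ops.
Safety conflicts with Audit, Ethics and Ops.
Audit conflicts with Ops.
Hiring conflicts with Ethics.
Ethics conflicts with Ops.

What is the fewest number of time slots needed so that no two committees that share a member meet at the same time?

5

Outreach, Research, Budget, Strategy, Ops pairwise conflict, so at least 5 time slots are needed.
A valid assignment using 5 time slots: Outreach=2, Research=5, Budget=4, Strategy=3, Safety=2, Audit=3, Hiring=1, Ethics=3, Ops=1. Every pair that conflicts lands in different time slots.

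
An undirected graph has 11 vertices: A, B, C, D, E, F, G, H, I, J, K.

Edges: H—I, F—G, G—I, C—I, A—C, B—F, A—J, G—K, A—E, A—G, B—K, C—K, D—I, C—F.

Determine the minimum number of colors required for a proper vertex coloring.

2

A and J are adjacent, so at least 2 colors are needed.
One proper 2-coloring: A=red, B=blue, C=blue, D=blue, E=blue, F=red, G=blue, H=blue, I=red, J=blue, K=red. Each edge has distinct colors on its endpoints.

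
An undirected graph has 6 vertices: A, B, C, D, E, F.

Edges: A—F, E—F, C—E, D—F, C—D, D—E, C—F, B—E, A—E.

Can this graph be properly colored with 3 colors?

C, D, E, F are pairwise adjacent (a clique of size 4), so at least 4 colors are needed.
So 3 colors are not enough.

No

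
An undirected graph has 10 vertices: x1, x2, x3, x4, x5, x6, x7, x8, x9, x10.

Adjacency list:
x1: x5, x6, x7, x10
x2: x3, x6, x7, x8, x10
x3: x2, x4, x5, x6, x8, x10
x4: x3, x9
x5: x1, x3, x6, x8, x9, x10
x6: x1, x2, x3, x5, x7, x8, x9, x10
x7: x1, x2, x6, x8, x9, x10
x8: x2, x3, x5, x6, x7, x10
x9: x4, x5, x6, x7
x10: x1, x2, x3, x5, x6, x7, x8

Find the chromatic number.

x3, x5, x6, x8, x10 are pairwise adjacent (a clique of size 5), so at least 5 colors are needed.
5 colors suffice: color 1 → {x4, x6}; color 2 → {x9, x10}; color 3 → {x2, x5}; color 4 → {x1, x8}; color 5 → {x3, x7}. Every edge joins two different colors.

5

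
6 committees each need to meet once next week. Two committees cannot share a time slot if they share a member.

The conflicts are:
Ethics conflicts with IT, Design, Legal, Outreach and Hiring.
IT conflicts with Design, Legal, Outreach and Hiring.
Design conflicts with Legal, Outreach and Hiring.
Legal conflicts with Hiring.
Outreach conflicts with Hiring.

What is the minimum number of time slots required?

Ethics, IT, Design, Outreach, Hiring are mutually in conflict, so at least 5 time slots are needed.
5 time slots suffice: time slot 1 → {IT}; time slot 2 → {Hiring}; time slot 3 → {Design}; time slot 4 → {Ethics}; time slot 5 → {Legal, Outreach}. Every pair that conflicts lands in different time slots.

5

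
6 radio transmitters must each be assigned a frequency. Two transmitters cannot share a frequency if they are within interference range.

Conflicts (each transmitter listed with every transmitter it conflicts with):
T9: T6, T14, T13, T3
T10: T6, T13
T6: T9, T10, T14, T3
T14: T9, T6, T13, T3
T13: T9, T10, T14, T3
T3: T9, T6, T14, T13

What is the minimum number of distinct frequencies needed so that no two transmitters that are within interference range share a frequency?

4

T9, T14, T13, T3 all conflict with each other, so at least 4 frequencies are needed.
4 frequencies suffice: frequency 1 → {T6, T13}; frequency 2 → {T9, T10}; frequency 3 → {T14}; frequency 4 → {T3}. Every pair that conflicts lands in different frequencies.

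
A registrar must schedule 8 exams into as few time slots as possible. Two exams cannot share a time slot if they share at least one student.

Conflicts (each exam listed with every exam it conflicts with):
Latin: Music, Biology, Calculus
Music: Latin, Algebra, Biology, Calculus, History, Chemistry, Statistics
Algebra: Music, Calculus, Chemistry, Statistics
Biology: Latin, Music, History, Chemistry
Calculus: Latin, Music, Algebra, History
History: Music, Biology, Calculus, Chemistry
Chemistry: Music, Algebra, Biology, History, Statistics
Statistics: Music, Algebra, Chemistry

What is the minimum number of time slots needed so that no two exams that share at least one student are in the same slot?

Music, Biology, History, Chemistry are mutually in conflict, so at least 4 time slots are needed.
Using 4 time slots: Latin=3, Music=1, Algebra=3, Biology=4, Calculus=2, History=3, Chemistry=2, Statistics=4. No two conflicting exams share a time slot.

4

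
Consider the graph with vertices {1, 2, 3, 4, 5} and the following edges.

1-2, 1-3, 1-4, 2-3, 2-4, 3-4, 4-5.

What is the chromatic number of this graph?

4

1, 2, 3, 4 are pairwise adjacent (a clique of size 4), so at least 4 colors are needed.
4 colors suffice: color red → {4}; color blue → {3, 5}; color green → {1}; color yellow → {2}. Every edge joins two different colors.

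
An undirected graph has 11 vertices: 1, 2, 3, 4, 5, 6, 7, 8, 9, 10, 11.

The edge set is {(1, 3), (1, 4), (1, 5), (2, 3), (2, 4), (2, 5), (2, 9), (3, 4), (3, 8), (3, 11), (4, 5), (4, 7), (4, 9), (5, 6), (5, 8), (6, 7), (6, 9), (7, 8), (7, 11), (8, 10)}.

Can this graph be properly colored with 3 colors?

The chromatic number is 3. 2, 4, 5 are mutually adjacent, so at least 3 colors are needed.
3 colors suffice: color red → {4, 6, 8, 11}; color blue → {3, 5, 7, 9, 10}; color green → {1, 2}.
That is already a proper 3-coloring.

Yes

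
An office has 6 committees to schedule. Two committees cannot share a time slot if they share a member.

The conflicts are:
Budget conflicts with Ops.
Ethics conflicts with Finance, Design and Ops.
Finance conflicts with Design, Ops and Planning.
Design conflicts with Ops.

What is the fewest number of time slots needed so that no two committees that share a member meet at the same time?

Ethics, Finance, Design, Ops all conflict with each other, so at least 4 time slots are needed.
A valid assignment using 4 time slots: Budget=2, Ethics=4, Finance=2, Design=3, Ops=1, Planning=1. Every pair that conflicts lands in different time slots.

4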